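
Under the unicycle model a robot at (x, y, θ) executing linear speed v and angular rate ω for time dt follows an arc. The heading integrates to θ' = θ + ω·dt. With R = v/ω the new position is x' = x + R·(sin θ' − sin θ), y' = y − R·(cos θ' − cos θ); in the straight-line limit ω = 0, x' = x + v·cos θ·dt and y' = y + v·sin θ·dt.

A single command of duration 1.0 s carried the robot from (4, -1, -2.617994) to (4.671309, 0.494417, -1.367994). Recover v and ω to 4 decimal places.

v = -1.7500, ω = 1.2500

Δθ = -1.367994 − -2.617994 = 1.250000
ω = Δθ/dt = 1.250000/1.0 = 1.2500
R = −Δy/(cos θ' − cos θ) = -1.4000
v = R·ω = -1.4000·1.2500 = -1.7500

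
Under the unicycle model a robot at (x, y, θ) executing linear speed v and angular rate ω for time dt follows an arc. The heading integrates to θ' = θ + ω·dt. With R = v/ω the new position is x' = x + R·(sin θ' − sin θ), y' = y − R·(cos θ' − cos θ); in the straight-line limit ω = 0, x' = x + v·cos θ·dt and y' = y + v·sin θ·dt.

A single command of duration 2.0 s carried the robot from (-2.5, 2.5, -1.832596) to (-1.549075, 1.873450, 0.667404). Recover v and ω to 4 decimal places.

Δθ = 0.667404 − -1.832596 = 2.500000
ω = Δθ/dt = 2.500000/2.0 = 1.2500
R = Δx/(sin θ' − sin θ) = 0.6000
v = R·ω = 0.6000·1.2500 = 0.7500

v = 0.7500, ω = 1.2500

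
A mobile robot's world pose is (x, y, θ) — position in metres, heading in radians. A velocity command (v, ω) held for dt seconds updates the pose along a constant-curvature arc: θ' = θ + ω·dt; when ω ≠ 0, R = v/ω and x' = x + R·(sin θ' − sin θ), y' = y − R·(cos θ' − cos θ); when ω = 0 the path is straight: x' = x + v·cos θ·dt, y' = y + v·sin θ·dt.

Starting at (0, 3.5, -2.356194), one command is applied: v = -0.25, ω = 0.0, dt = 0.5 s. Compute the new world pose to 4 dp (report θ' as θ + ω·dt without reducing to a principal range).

(0.0884, 3.5884, -2.3562)

θ' = -2.3562 + 0.0·0.5 = -2.3562
ω = 0 → straight: x' = 0 + -0.25·cos(-2.3562)·0.5 = 0.0884
y' = 3.5 + -0.25·sin(-2.3562)·0.5 = 3.5884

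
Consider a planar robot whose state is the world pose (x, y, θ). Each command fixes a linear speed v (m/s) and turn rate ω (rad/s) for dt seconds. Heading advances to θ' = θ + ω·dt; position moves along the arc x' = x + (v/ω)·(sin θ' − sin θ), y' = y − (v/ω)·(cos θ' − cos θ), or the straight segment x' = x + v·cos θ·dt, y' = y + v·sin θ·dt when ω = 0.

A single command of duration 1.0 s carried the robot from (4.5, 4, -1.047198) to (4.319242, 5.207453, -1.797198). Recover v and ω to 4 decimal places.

Δθ = -1.797198 − -1.047198 = -0.750000
ω = Δθ/dt = -0.750000/1.0 = -0.7500
R = −Δy/(cos θ' − cos θ) = 1.6667
v = R·ω = 1.6667·-0.7500 = -1.2500

v = -1.2500, ω = -0.7500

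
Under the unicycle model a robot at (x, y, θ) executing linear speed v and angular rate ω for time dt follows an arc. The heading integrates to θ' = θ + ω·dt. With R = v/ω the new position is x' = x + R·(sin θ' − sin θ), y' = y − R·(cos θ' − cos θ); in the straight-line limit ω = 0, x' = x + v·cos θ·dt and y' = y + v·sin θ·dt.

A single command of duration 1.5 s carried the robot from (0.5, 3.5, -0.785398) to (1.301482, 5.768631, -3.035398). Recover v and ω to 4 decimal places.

v = -2.0000, ω = -1.5000

Δθ = -3.035398 − -0.785398 = -2.250000
ω = Δθ/dt = -2.250000/1.5 = -1.5000
R = −Δy/(cos θ' − cos θ) = 1.3333
v = R·ω = 1.3333·-1.5000 = -2.0000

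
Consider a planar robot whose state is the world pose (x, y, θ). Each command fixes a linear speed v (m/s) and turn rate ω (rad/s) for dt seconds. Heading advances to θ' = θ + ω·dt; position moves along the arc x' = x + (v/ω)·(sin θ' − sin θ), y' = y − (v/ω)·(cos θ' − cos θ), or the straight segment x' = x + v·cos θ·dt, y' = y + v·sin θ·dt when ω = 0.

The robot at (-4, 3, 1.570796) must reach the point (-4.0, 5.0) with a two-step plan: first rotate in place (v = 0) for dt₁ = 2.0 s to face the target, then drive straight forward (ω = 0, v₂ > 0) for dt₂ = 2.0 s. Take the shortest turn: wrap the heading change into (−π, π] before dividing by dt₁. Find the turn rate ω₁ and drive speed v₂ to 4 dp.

ω₁ = 0.0000, v₂ = 1.0000

heading to target = atan2(5−3, -4−-4) = 1.5708
Δθ = wrap(1.5708 − 1.5708) = 0.0000; ω₁ = Δθ/dt₁ = 0.0000
distance = √((-4−-4)² + (5−3)²) = 2.0000; v₂ = distance/dt₂ = 1.0000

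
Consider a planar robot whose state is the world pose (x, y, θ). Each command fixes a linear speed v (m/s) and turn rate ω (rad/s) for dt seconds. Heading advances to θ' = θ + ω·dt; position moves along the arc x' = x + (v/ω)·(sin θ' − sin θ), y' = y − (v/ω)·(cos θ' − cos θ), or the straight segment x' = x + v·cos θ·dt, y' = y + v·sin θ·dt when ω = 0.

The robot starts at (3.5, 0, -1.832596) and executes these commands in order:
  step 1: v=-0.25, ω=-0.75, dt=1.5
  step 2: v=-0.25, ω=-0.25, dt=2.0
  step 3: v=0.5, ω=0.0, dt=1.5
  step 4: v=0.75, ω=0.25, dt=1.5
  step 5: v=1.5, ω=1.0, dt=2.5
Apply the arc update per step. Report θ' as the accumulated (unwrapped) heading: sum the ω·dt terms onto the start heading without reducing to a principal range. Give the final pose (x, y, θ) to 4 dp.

step 1: θ'=-2.9576 (R=0.3333) → pose (3.7610, 0.2414, -2.9576)
step 2: θ'=-3.4576 (R=1.0000) → pose (4.2547, 0.2088, -3.4576)
step 3: θ'=-3.4576 (straight) → pose (3.5419, 0.4419, -3.4576)
step 4: θ'=-3.0826 (R=3.0000) → pose (2.4327, 0.5852, -3.0826)
step 5: θ'=-0.5826 (R=1.5000) → pose (1.6958, -2.1647, -0.5826)

(1.6958, -2.1647, -0.5826)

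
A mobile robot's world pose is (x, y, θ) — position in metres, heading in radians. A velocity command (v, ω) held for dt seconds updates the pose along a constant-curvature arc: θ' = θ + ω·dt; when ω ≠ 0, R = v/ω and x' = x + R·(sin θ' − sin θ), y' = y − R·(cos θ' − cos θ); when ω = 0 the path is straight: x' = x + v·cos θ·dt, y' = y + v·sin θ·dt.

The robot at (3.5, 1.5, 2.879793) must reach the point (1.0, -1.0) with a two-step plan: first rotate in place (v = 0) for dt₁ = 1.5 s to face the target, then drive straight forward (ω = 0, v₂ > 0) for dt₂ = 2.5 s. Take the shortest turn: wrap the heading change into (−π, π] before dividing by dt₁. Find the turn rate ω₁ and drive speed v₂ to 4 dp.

ω₁ = 0.6981, v₂ = 1.4142

heading to target = atan2(-1−1.5, 1−3.5) = -2.3562
Δθ = wrap(-2.3562 − 2.8798) = 1.0472; ω₁ = Δθ/dt₁ = 0.6981
distance = √((1−3.5)² + (-1−1.5)²) = 3.5355; v₂ = distance/dt₂ = 1.4142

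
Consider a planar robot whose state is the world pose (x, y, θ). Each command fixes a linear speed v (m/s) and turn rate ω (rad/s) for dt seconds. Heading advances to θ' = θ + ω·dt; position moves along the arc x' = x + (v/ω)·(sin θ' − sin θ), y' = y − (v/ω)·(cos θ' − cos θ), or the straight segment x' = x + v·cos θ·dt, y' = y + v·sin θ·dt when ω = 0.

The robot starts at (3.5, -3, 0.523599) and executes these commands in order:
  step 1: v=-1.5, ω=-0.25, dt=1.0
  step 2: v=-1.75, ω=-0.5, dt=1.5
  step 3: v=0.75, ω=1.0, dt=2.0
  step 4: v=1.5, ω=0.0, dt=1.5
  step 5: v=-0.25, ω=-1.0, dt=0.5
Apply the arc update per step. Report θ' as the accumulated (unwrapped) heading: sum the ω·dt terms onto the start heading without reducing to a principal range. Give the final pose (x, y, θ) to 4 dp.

step 1: θ'=0.2736 (R=6.0000) → pose (2.1212, -3.5807, 0.2736)
step 2: θ'=-0.4764 (R=3.5000) → pose (-0.4295, -3.3211, -0.4764)
step 3: θ'=1.5236 (R=0.7500) → pose (0.6636, -2.6900, 1.5236)
step 4: θ'=1.5236 (straight) → pose (0.7697, -0.4425, 1.5236)
step 5: θ'=1.0236 (R=0.2500) → pose (0.7335, -0.5608, 1.0236)

(0.7335, -0.5608, 1.0236)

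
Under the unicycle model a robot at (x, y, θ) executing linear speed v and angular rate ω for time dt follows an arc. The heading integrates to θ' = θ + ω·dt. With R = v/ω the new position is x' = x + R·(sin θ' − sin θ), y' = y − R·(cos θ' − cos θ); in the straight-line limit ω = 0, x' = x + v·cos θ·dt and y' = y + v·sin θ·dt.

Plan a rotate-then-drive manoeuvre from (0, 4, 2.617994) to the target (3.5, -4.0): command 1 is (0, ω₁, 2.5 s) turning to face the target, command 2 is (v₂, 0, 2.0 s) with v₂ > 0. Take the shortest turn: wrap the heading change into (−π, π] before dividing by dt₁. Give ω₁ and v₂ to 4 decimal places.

ω₁ = 1.0027, v₂ = 4.3661

heading to target = atan2(-4−4, 3.5−0) = -1.1584
Δθ = wrap(-1.1584 − 2.6180) = 2.5068; ω₁ = Δθ/dt₁ = 1.0027
distance = √((3.5−0)² + (-4−4)²) = 8.7321; v₂ = distance/dt₂ = 4.3661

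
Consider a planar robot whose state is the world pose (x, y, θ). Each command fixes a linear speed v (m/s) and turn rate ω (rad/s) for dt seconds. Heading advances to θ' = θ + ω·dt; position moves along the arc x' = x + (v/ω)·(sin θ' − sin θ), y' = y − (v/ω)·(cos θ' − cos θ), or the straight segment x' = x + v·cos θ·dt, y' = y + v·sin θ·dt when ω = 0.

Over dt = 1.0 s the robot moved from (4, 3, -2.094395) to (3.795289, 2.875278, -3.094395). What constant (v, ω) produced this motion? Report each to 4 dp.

v = 0.2500, ω = -1.0000

Δθ = -3.094395 − -2.094395 = -1.000000
ω = Δθ/dt = -1.000000/1.0 = -1.0000
R = Δx/(sin θ' − sin θ) = -0.2500
v = R·ω = -0.2500·-1.0000 = 0.2500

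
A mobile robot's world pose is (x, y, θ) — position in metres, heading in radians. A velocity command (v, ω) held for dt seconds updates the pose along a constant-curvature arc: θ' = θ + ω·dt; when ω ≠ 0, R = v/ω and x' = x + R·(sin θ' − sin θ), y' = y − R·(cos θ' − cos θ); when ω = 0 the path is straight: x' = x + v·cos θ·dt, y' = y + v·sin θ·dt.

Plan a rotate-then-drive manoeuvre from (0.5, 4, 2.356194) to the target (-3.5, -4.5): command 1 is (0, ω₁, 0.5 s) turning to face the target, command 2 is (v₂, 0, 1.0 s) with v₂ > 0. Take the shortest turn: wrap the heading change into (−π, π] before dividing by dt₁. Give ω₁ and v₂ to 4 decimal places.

heading to target = atan2(-4.5−4, -3.5−0.5) = -2.0106
Δθ = wrap(-2.0106 − 2.3562) = 1.9164; ω₁ = Δθ/dt₁ = 3.8327
distance = √((-3.5−0.5)² + (-4.5−4)²) = 9.3941; v₂ = distance/dt₂ = 9.3941

ω₁ = 3.8327, v₂ = 9.3941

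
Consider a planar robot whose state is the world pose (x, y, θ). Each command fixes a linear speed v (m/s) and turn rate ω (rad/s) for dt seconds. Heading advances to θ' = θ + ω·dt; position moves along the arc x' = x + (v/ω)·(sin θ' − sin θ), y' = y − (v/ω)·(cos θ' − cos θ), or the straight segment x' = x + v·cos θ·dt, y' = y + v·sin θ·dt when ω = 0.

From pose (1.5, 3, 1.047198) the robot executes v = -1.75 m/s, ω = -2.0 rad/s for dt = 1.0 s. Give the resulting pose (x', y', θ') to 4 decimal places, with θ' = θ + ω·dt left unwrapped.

θ' = 1.0472 + -2.0·1.0 = -0.9528
R = v/ω = -1.75/-2.0 = 0.8750
x' = 1.5 + 0.8750·(sin -0.9528 − sin 1.0472) = 0.0291
y' = 3 − 0.8750·(cos -0.9528 − cos 1.0472) = 2.9305

(0.0291, 2.9305, -0.9528)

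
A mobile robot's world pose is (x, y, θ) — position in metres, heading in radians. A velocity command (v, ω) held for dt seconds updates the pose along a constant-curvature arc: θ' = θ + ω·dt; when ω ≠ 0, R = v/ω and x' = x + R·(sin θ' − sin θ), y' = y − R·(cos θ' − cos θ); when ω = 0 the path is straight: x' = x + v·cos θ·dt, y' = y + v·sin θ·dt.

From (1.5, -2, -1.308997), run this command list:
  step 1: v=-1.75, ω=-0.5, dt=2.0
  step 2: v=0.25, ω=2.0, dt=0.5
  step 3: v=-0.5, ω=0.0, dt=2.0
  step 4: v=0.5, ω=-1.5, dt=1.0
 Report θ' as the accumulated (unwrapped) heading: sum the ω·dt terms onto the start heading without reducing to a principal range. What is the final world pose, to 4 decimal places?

step 1: θ'=-2.3090 (R=3.5000) → pose (2.2919, 1.2612, -2.3090)
step 2: θ'=-1.3090 (R=0.1250) → pose (2.2636, 1.1447, -1.3090)
step 3: θ'=-1.3090 (straight) → pose (2.0048, 2.1107, -1.3090)
step 4: θ'=-2.8090 (R=-0.3333) → pose (1.7916, 1.7093, -2.8090)

(1.7916, 1.7093, -2.8090)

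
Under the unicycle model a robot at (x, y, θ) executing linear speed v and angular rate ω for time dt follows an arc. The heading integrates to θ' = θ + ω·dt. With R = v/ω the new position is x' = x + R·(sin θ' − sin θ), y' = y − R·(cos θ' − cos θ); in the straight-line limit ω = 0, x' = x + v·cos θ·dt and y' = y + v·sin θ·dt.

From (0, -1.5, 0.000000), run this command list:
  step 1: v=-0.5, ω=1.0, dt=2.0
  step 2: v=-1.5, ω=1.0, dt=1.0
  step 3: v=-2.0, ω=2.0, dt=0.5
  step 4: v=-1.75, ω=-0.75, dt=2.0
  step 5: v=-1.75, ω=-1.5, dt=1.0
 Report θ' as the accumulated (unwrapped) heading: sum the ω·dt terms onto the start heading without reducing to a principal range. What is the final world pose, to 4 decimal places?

step 1: θ'=2.0000 (R=-0.5000) → pose (-0.4546, -2.2081, 2.0000)
step 2: θ'=3.0000 (R=-1.5000) → pose (0.6976, -3.0688, 3.0000)
step 3: θ'=4.0000 (R=-1.0000) → pose (1.5955, -2.7325, 4.0000)
step 4: θ'=2.5000 (R=2.3333) → pose (4.7578, -2.3883, 2.5000)
step 5: θ'=1.0000 (R=1.1667) → pose (5.0413, -3.9533, 1.0000)

(5.0413, -3.9533, 1.0000)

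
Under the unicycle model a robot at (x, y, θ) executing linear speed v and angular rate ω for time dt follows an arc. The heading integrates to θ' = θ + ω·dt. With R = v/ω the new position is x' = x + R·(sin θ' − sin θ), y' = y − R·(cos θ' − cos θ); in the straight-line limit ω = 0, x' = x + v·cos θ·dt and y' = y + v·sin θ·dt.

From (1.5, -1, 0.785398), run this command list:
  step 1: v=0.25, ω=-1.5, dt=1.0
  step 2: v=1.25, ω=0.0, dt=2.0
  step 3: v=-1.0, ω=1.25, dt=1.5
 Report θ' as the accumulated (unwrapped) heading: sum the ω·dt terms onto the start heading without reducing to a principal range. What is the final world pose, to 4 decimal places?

step 1: θ'=-0.7146 (R=-0.1667) → pose (1.7271, -0.9920, -0.7146)
step 2: θ'=-0.7146 (straight) → pose (3.6155, -2.6303, -0.7146)
step 3: θ'=1.1604 (R=-0.8000) → pose (2.3576, -2.9154, 1.1604)

(2.3576, -2.9154, 1.1604)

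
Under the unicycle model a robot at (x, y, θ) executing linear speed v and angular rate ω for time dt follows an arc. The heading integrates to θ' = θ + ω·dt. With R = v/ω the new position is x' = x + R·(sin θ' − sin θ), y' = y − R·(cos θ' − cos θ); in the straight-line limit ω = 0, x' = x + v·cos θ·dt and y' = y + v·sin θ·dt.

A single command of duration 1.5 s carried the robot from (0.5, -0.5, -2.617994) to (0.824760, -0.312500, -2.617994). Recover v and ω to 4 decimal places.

v = -0.2500, ω = 0.0000

Δθ = -2.617994 − -2.617994 = 0.000000
ω = Δθ/dt = 0.000000/1.5 = 0.0000
ω = 0 → v = (Δx·cos θ + Δy·sin θ)/dt = -0.2500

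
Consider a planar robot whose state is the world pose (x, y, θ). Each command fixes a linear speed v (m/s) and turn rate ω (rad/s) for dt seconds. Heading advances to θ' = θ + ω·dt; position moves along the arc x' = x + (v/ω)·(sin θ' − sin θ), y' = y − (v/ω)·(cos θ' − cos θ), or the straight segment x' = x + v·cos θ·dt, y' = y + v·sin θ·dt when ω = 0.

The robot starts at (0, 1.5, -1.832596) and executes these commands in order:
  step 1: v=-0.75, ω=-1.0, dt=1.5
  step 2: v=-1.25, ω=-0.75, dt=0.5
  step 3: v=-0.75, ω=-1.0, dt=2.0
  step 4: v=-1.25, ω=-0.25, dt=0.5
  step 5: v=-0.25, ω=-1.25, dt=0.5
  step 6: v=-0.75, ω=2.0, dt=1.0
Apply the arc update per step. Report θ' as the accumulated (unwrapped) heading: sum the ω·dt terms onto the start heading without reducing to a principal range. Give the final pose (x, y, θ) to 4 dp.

(0.3563, -0.2369, -4.4576)

step 1: θ'=-3.3326 (R=0.7500) → pose (0.8668, 2.0422, -3.3326)
step 2: θ'=-3.7076 (R=1.6667) → pose (1.4442, 1.8126, -3.7076)
step 3: θ'=-5.7076 (R=0.7500) → pose (1.4502, 0.5504, -5.7076)
step 4: θ'=-5.8326 (R=5.0000) → pose (0.9061, 0.2439, -5.8326)
step 5: θ'=-6.4576 (R=0.2000) → pose (0.7843, 0.2269, -6.4576)
step 6: θ'=-4.4576 (R=-0.3750) → pose (0.3563, -0.2369, -4.4576)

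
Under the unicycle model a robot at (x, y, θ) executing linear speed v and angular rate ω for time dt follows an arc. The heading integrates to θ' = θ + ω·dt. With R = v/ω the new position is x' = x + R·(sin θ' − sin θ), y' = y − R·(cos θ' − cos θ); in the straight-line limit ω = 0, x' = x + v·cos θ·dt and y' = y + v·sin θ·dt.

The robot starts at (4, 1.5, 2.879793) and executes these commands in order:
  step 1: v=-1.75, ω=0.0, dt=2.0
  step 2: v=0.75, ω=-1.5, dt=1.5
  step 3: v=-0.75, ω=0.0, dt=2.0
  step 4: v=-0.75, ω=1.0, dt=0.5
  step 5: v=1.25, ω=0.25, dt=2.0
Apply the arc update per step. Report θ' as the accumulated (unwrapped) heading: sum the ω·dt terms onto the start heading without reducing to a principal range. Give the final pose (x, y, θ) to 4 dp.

(6.2366, 2.7408, 1.6298)

step 1: θ'=2.8798 (straight) → pose (7.3807, 0.5941, 2.8798)
step 2: θ'=0.6298 (R=-0.5000) → pose (7.2157, 1.4812, 0.6298)
step 3: θ'=0.6298 (straight) → pose (6.0034, 0.5977, 0.6298)
step 4: θ'=1.1298 (R=-0.7500) → pose (5.7669, 0.3117, 1.1298)
step 5: θ'=1.6298 (R=5.0000) → pose (6.2366, 2.7408, 1.6298)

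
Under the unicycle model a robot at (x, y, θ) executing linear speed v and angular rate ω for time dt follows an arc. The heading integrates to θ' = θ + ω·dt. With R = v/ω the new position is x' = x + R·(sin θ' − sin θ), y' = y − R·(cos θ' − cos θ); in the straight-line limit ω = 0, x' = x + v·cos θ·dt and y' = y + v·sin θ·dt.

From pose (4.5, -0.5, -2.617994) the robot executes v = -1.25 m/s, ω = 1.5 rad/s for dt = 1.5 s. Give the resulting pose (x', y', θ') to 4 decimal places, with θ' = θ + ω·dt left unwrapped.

θ' = -2.6180 + 1.5·1.5 = -0.3680
R = v/ω = -1.25/1.5 = -0.8333
x' = 4.5 + -0.8333·(sin -0.3680 − sin -2.6180) = 4.3831
y' = -0.5 − -0.8333·(cos -0.3680 − cos -2.6180) = 0.9992

(4.3831, 0.9992, -0.3680)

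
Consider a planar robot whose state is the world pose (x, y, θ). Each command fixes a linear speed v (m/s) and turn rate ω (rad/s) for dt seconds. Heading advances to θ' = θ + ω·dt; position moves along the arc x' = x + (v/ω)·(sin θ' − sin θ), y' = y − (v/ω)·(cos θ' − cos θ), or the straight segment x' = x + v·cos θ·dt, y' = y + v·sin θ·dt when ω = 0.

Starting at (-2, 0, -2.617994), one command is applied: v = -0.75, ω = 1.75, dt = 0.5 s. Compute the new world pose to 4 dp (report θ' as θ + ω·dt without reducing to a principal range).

θ' = -2.6180 + 1.75·0.5 = -1.7430
R = v/ω = -0.75/1.75 = -0.4286
x' = -2 + -0.4286·(sin -1.7430 − sin -2.6180) = -1.7921
y' = 0 − -0.4286·(cos -1.7430 − cos -2.6180) = 0.2977

(-1.7921, 0.2977, -1.7430)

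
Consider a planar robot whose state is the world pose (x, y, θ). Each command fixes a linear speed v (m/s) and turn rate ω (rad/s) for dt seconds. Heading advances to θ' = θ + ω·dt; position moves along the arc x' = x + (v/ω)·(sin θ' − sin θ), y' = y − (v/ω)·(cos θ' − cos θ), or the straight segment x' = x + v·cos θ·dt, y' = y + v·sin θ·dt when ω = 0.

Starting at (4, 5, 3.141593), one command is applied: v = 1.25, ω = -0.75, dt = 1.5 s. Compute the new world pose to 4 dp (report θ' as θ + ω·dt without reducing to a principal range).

θ' = 3.1416 + -0.75·1.5 = 2.0166
R = v/ω = 1.25/-0.75 = -1.6667
x' = 4 + -1.6667·(sin 2.0166 − sin 3.1416) = 2.4962
y' = 5 − -1.6667·(cos 2.0166 − cos 3.1416) = 5.9480

(2.4962, 5.9480, 2.0166)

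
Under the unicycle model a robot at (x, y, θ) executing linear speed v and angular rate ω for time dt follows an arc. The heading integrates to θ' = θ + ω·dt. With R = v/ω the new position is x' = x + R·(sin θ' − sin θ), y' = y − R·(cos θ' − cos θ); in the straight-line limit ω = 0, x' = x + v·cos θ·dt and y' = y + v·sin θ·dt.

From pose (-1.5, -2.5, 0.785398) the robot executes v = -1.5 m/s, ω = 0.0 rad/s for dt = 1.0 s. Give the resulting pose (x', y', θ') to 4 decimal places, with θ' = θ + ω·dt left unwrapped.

θ' = 0.7854 + 0.0·1.0 = 0.7854
ω = 0 → straight: x' = -1.5 + -1.5·cos(0.7854)·1.0 = -2.5607
y' = -2.5 + -1.5·sin(0.7854)·1.0 = -3.5607

(-2.5607, -3.5607, 0.7854)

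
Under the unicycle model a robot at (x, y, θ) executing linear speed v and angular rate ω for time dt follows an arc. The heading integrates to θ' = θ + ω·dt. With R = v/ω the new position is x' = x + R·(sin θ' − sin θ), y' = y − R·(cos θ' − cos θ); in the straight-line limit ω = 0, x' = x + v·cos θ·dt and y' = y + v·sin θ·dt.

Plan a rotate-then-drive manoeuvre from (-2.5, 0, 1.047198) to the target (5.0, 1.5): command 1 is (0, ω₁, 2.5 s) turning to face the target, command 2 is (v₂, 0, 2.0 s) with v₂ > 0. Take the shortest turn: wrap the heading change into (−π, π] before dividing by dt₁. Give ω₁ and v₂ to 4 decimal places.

ω₁ = -0.3399, v₂ = 3.8243

heading to target = atan2(1.5−0, 5−-2.5) = 0.1974
Δθ = wrap(0.1974 − 1.0472) = -0.8498; ω₁ = Δθ/dt₁ = -0.3399
distance = √((5−-2.5)² + (1.5−0)²) = 7.6485; v₂ = distance/dt₂ = 3.8243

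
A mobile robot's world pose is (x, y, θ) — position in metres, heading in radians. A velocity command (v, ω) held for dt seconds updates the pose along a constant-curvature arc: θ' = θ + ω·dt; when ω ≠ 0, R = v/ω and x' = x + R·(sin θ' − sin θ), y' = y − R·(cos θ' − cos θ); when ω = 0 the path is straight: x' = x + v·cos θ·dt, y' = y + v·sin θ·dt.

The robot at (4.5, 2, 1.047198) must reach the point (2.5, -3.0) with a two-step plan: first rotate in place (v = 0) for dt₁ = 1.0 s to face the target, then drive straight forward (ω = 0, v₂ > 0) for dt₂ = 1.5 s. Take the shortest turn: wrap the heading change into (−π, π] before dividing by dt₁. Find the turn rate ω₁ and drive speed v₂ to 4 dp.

ω₁ = -2.9985, v₂ = 3.5901

heading to target = atan2(-3−2, 2.5−4.5) = -1.9513
Δθ = wrap(-1.9513 − 1.0472) = -2.9985; ω₁ = Δθ/dt₁ = -2.9985
distance = √((2.5−4.5)² + (-3−2)²) = 5.3852; v₂ = distance/dt₂ = 3.5901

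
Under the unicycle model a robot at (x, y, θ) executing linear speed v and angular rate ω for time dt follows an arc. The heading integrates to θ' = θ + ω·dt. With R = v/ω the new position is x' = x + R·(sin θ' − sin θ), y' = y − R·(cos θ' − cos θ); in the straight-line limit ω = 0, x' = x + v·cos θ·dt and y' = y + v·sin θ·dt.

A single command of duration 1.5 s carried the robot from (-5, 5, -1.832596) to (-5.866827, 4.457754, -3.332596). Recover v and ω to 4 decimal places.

Δθ = -3.332596 − -1.832596 = -1.500000
ω = Δθ/dt = -1.500000/1.5 = -1.0000
R = Δx/(sin θ' − sin θ) = -0.7500
v = R·ω = -0.7500·-1.0000 = 0.7500

v = 0.7500, ω = -1.0000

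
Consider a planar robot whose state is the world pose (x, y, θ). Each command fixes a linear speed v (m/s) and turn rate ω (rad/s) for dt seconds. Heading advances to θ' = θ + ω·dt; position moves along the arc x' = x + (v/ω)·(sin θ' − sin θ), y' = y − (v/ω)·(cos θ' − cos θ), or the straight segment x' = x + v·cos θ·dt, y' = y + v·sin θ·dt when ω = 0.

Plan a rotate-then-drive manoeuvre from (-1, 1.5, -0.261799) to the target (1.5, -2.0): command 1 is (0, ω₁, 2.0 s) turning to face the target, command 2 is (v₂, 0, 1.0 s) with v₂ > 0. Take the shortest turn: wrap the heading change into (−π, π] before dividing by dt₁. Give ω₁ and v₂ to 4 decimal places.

heading to target = atan2(-2−1.5, 1.5−-1) = -0.9505
Δθ = wrap(-0.9505 − -0.2618) = -0.6887; ω₁ = Δθ/dt₁ = -0.3444
distance = √((1.5−-1)² + (-2−1.5)²) = 4.3012; v₂ = distance/dt₂ = 4.3012

ω₁ = -0.3444, v₂ = 4.3012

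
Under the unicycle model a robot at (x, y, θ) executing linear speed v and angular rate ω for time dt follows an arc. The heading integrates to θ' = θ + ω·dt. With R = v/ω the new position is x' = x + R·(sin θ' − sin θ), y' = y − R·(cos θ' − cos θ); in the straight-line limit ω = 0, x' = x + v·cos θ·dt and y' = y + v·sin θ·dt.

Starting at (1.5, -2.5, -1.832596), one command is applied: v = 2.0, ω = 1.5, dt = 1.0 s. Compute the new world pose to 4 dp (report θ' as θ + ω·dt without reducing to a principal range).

θ' = -1.8326 + 1.5·1.0 = -0.3326
R = v/ω = 2.0/1.5 = 1.3333
x' = 1.5 + 1.3333·(sin -0.3326 − sin -1.8326) = 2.3526
y' = -2.5 − 1.3333·(cos -0.3326 − cos -1.8326) = -4.1054

(2.3526, -4.1054, -0.3326)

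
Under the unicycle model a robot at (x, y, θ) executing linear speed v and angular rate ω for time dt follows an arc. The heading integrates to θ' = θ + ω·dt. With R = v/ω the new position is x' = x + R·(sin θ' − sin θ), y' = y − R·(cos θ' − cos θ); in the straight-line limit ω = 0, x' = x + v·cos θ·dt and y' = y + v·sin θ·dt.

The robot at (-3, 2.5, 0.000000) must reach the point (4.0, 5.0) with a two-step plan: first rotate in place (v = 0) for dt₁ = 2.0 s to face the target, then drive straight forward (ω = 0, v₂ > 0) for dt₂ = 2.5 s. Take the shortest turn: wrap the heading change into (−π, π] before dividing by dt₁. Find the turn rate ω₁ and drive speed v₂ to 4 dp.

ω₁ = 0.1715, v₂ = 2.9732

heading to target = atan2(5−2.5, 4−-3) = 0.3430
Δθ = wrap(0.3430 − 0.0000) = 0.3430; ω₁ = Δθ/dt₁ = 0.1715
distance = √((4−-3)² + (5−2.5)²) = 7.4330; v₂ = distance/dt₂ = 2.9732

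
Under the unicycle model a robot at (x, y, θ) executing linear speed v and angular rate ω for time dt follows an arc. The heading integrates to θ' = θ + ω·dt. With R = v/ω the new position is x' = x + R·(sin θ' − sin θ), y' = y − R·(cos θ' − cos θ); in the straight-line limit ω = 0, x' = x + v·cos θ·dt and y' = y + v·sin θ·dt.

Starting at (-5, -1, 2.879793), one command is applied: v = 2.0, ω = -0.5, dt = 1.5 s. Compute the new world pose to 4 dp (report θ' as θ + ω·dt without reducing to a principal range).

θ' = 2.8798 + -0.5·1.5 = 2.1298
R = v/ω = 2.0/-0.5 = -4.0000
x' = -5 + -4.0000·(sin 2.1298 − sin 2.8798) = -7.3559
y' = -1 − -4.0000·(cos 2.1298 − cos 2.8798) = 0.7424

(-7.3559, 0.7424, 2.1298)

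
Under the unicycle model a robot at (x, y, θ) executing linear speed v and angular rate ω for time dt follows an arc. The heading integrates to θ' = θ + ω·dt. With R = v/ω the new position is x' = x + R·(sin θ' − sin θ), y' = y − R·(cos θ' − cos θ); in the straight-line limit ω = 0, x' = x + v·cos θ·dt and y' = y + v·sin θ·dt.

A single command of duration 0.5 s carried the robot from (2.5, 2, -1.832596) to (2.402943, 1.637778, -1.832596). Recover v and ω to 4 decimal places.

v = 0.7500, ω = 0.0000

Δθ = -1.832596 − -1.832596 = 0.000000
ω = Δθ/dt = 0.000000/0.5 = 0.0000
ω = 0 → v = (Δx·cos θ + Δy·sin θ)/dt = 0.7500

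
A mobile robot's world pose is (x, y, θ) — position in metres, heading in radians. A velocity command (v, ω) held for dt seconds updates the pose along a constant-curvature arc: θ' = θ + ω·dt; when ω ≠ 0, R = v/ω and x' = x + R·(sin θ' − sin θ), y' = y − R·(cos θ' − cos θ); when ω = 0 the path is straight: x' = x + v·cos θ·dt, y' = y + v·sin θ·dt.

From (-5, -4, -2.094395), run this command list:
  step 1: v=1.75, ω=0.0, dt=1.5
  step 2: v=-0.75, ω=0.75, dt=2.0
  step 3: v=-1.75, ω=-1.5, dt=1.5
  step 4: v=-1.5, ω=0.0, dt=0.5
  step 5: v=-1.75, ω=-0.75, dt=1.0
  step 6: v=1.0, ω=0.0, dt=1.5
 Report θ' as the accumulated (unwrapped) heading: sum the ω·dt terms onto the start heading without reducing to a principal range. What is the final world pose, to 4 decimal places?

step 1: θ'=-2.0944 (straight) → pose (-6.3125, -6.2733, -2.0944)
step 2: θ'=-0.5944 (R=-1.0000) → pose (-6.6185, -4.9448, -0.5944)
step 3: θ'=-2.8444 (R=1.1667) → pose (-6.3068, -2.8627, -2.8444)
step 4: θ'=-2.8444 (straight) → pose (-5.5897, -2.6431, -2.8444)
step 5: θ'=-3.5944 (R=2.3333) → pose (-3.8856, -2.7760, -3.5944)
step 6: θ'=-3.5944 (straight) → pose (-5.2344, -2.1197, -3.5944)

(-5.2344, -2.1197, -3.5944)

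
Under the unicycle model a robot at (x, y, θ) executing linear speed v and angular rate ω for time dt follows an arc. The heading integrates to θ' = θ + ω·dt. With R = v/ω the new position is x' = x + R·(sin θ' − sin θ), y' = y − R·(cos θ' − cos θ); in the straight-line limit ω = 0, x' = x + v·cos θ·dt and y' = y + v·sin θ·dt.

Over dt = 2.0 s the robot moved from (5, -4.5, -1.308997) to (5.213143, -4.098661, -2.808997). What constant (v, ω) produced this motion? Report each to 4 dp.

v = -0.2500, ω = -0.7500

Δθ = -2.808997 − -1.308997 = -1.500000
ω = Δθ/dt = -1.500000/2.0 = -0.7500
R = −Δy/(cos θ' − cos θ) = 0.3333
v = R·ω = 0.3333·-0.7500 = -0.2500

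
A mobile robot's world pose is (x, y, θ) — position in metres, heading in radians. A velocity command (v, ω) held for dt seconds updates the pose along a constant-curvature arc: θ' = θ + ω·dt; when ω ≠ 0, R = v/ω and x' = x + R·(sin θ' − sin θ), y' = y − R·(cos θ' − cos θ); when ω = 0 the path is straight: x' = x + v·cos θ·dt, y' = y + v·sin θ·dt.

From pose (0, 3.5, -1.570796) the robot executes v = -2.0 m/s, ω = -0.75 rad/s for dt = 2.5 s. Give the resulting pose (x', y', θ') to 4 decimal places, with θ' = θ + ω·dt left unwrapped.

θ' = -1.5708 + -0.75·2.5 = -3.4458
R = v/ω = -2.0/-0.75 = 2.6667
x' = 0 + 2.6667·(sin -3.4458 − sin -1.5708) = 3.4654
y' = 3.5 − 2.6667·(cos -3.4458 − cos -1.5708) = 6.0442

(3.4654, 6.0442, -3.4458)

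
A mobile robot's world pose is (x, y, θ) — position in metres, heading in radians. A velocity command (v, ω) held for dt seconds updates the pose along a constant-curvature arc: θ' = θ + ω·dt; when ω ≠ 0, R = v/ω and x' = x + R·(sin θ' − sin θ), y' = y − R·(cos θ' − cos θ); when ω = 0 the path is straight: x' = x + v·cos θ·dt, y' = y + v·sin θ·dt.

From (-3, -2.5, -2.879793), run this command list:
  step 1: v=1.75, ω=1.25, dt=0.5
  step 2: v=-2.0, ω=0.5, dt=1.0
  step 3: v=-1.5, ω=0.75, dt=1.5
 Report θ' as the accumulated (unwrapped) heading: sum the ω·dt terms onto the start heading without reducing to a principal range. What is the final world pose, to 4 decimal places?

step 1: θ'=-2.2548 (R=1.4000) → pose (-3.7227, -2.9676, -2.2548)
step 2: θ'=-1.7548 (R=-4.0000) → pose (-2.8905, -1.1719, -1.7548)
step 3: θ'=-0.6298 (R=-2.0000) → pose (-3.6787, 0.8103, -0.6298)

(-3.6787, 0.8103, -0.6298)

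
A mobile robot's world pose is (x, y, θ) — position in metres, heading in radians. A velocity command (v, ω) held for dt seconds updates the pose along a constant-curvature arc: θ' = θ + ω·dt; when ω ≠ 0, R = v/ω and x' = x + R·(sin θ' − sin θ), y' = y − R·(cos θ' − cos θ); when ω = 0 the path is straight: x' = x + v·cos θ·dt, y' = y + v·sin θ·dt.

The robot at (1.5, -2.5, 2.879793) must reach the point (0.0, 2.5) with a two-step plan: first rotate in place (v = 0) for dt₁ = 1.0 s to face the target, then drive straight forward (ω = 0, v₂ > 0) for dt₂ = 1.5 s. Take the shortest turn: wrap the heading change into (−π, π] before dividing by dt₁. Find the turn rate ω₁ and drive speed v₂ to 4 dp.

heading to target = atan2(2.5−-2.5, 0−1.5) = 1.8623
Δθ = wrap(1.8623 − 2.8798) = -1.0175; ω₁ = Δθ/dt₁ = -1.0175
distance = √((0−1.5)² + (2.5−-2.5)²) = 5.2202; v₂ = distance/dt₂ = 3.4801

ω₁ = -1.0175, v₂ = 3.4801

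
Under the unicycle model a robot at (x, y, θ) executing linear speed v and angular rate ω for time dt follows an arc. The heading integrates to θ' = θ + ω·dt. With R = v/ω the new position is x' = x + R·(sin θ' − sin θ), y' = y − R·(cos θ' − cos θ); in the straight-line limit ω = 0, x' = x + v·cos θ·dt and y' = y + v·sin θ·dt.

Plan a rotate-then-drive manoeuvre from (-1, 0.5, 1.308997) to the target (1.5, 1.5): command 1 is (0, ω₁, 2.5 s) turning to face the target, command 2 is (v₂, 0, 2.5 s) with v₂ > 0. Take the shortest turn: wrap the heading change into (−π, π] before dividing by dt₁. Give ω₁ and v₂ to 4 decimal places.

ω₁ = -0.3714, v₂ = 1.0770

heading to target = atan2(1.5−0.5, 1.5−-1) = 0.3805
Δθ = wrap(0.3805 − 1.3090) = -0.9285; ω₁ = Δθ/dt₁ = -0.3714
distance = √((1.5−-1)² + (1.5−0.5)²) = 2.6926; v₂ = distance/dt₂ = 1.0770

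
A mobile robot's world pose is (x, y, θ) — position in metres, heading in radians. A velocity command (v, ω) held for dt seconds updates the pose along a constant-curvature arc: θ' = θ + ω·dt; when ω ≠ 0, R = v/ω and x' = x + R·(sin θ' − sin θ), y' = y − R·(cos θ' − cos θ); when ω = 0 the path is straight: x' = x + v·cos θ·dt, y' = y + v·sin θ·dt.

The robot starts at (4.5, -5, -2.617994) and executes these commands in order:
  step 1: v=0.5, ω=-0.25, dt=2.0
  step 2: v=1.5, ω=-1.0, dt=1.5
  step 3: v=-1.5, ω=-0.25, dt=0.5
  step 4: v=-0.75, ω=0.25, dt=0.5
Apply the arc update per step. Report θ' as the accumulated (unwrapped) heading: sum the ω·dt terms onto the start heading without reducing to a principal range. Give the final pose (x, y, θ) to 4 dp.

(2.0543, -5.0329, -4.6180)

step 1: θ'=-3.1180 (R=-2.0000) → pose (3.5472, -5.2674, -3.1180)
step 2: θ'=-4.6180 (R=-1.5000) → pose (2.0185, -3.9092, -4.6180)
step 3: θ'=-4.7430 (R=6.0000) → pose (2.0424, -4.6583, -4.7430)
step 4: θ'=-4.6180 (R=-3.0000) → pose (2.0543, -5.0329, -4.6180)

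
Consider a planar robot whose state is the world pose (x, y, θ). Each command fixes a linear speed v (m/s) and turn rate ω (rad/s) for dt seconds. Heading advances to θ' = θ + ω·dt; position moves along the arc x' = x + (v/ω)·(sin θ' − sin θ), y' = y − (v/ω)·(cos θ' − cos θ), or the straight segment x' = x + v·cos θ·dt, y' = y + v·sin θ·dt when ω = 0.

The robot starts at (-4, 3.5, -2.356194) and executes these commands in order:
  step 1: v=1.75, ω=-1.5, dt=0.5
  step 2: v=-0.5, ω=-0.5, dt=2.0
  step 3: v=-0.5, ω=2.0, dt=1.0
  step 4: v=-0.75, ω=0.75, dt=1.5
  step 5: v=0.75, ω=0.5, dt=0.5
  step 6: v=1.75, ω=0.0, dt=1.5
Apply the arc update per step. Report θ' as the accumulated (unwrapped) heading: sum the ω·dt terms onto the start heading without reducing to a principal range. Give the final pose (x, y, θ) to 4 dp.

step 1: θ'=-3.1062 (R=-1.1667) → pose (-4.7837, 3.1590, -3.1062)
step 2: θ'=-4.1062 (R=1.0000) → pose (-3.9265, 2.7294, -4.1062)
step 3: θ'=-2.1062 (R=-0.2500) → pose (-3.5060, 2.7443, -2.1062)
step 4: θ'=-0.9812 (R=-1.0000) → pose (-3.5349, 3.8105, -0.9812)
step 5: θ'=-0.7312 (R=1.5000) → pose (-3.2898, 3.5280, -0.7312)
step 6: θ'=-0.7312 (straight) → pose (-1.3358, 1.7751, -0.7312)

(-1.3358, 1.7751, -0.7312)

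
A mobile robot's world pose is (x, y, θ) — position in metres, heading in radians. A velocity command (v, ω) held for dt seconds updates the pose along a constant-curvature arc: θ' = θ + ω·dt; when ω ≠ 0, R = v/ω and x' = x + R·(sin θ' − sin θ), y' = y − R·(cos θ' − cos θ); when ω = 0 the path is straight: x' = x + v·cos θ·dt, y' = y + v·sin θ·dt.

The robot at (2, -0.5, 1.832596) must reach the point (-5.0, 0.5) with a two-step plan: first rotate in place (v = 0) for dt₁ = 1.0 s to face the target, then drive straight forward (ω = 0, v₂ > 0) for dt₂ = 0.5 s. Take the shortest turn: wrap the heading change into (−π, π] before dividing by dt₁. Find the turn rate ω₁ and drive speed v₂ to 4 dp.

heading to target = atan2(0.5−-0.5, -5−2) = 2.9997
Δθ = wrap(2.9997 − 1.8326) = 1.1671; ω₁ = Δθ/dt₁ = 1.1671
distance = √((-5−2)² + (0.5−-0.5)²) = 7.0711; v₂ = distance/dt₂ = 14.1421

ω₁ = 1.1671, v₂ = 14.1421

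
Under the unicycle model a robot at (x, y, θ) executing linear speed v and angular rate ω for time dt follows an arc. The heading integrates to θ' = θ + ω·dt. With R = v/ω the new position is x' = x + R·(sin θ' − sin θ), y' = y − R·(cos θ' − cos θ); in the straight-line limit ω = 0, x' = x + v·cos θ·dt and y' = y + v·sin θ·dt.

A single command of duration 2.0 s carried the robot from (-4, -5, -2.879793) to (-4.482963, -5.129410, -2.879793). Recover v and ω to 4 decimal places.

Δθ = -2.879793 − -2.879793 = 0.000000
ω = Δθ/dt = 0.000000/2.0 = 0.0000
ω = 0 → v = (Δx·cos θ + Δy·sin θ)/dt = 0.2500

v = 0.2500, ω = 0.0000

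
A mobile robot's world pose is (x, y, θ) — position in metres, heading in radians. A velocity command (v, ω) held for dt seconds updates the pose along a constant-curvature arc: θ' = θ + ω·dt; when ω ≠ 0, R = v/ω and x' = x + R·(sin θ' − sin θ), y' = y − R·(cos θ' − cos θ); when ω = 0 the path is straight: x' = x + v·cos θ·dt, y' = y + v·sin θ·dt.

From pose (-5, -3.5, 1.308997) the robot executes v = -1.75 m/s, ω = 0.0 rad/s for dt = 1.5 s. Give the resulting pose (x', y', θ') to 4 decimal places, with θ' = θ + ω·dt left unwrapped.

θ' = 1.3090 + 0.0·1.5 = 1.3090
ω = 0 → straight: x' = -5 + -1.75·cos(1.3090)·1.5 = -5.6794
y' = -3.5 + -1.75·sin(1.3090)·1.5 = -6.0356

(-5.6794, -6.0356, 1.3090)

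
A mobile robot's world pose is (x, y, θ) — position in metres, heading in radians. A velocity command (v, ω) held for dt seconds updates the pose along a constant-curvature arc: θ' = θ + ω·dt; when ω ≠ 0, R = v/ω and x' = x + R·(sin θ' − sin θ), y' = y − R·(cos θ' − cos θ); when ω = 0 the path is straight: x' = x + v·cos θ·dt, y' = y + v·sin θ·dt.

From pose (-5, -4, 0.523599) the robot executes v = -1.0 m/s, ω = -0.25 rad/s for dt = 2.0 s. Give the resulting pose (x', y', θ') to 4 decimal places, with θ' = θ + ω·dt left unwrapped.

θ' = 0.5236 + -0.25·2.0 = 0.0236
R = v/ω = -1.0/-0.25 = 4.0000
x' = -5 + 4.0000·(sin 0.0236 − sin 0.5236) = -6.9056
y' = -4 − 4.0000·(cos 0.0236 − cos 0.5236) = -4.5348

(-6.9056, -4.5348, 0.0236)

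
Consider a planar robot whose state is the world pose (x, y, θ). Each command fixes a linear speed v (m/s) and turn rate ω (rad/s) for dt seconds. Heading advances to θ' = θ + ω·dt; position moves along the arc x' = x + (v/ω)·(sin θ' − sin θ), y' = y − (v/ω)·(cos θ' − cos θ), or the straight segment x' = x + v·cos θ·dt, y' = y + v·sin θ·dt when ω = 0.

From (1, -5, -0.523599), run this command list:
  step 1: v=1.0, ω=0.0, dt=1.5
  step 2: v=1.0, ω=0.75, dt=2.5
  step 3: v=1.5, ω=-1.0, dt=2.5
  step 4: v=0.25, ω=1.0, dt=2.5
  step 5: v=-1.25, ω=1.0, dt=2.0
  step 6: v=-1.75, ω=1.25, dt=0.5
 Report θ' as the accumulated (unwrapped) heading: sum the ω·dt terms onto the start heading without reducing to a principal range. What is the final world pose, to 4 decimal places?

(9.7979, -5.6145, 3.9764)

step 1: θ'=-0.5236 (straight) → pose (2.2990, -5.7500, -0.5236)
step 2: θ'=1.3514 (R=1.3333) → pose (4.2671, -4.8855, 1.3514)
step 3: θ'=-1.1486 (R=-1.5000) → pose (7.0994, -4.5973, -1.1486)
step 4: θ'=1.3514 (R=0.2500) → pose (7.5715, -4.5493, 1.3514)
step 5: θ'=3.3514 (R=-1.2500) → pose (9.0518, -6.0439, 3.3514)
step 6: θ'=3.9764 (R=-1.4000) → pose (9.7979, -5.6145, 3.9764)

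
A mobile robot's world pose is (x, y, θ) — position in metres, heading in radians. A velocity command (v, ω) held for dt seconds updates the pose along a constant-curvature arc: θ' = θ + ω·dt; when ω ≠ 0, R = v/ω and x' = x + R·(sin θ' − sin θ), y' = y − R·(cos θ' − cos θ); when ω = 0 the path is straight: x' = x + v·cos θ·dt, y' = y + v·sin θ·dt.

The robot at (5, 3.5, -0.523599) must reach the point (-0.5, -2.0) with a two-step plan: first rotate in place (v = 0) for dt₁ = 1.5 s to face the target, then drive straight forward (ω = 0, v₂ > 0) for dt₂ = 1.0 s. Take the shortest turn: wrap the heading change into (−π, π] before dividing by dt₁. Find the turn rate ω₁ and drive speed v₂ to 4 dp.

heading to target = atan2(-2−3.5, -0.5−5) = -2.3562
Δθ = wrap(-2.3562 − -0.5236) = -1.8326; ω₁ = Δθ/dt₁ = -1.2217
distance = √((-0.5−5)² + (-2−3.5)²) = 7.7782; v₂ = distance/dt₂ = 7.7782

ω₁ = -1.2217, v₂ = 7.7782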